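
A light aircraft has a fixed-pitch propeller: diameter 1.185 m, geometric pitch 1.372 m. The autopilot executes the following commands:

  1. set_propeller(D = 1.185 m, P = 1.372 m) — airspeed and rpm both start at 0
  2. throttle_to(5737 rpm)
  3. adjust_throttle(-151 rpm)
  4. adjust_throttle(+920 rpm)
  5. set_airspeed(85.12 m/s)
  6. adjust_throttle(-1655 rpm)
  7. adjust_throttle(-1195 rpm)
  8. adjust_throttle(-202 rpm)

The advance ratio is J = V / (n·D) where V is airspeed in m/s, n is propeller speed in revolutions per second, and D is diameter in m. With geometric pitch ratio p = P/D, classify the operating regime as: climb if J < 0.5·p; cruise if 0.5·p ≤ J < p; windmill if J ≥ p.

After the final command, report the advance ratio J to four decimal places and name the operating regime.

set_propeller: D = 1.185 m, P = 1.372 m (p = P/D = 1.157806); state ← (V=0, rpm=0)
throttle_to(5737): rpm ← 5737
adjust_throttle(-151): rpm ← 5737 -151 = 5586
adjust_throttle(+920): rpm ← 5586 +920 = 6506
set_airspeed(85.12): V ← 85.12 m/s
adjust_throttle(-1655): rpm ← 6506 -1655 = 4851
adjust_throttle(-1195): rpm ← 4851 -1195 = 3656
adjust_throttle(-202): rpm ← 3656 -202 = 3454
final state: V = 85.12 m/s, rpm = 3454 → n = rpm/60 = 57.566667 rev/s
J = V / (n·D) = 85.12 / (57.566667 × 1.185) = 1.247792
regime bands: climb J<0.5789 | cruise [0.5789, 1.1578) | windmill J≥1.1578
J = 1.2478 → windmill

J = 1.2478, regime = windmill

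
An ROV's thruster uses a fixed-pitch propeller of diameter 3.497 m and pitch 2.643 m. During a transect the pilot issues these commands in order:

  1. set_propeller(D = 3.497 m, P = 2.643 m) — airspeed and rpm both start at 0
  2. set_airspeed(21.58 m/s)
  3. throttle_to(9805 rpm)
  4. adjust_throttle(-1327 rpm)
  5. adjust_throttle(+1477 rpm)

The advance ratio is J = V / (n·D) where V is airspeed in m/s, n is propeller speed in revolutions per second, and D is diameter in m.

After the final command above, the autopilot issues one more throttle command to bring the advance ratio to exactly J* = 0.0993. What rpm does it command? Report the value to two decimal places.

set_propeller: D = 3.497 m, P = 2.643 m (p = P/D = 0.755791); state ← (V=0, rpm=0)
set_airspeed(21.58): V ← 21.58 m/s
throttle_to(9805): rpm ← 9805
adjust_throttle(-1327): rpm ← 9805 -1327 = 8478
adjust_throttle(+1477): rpm ← 8478 +1477 = 9955
final state: V = 21.58 m/s, rpm = 9955 → n = rpm/60 = 165.916667 rev/s
target J* = 0.0993; solve J* = V/(n·D) for n: n = V/(J*·D) = 21.58/(0.0993 × 3.497) = 62.145053 rev/s
rpm = 60·n = 3728.703153

rpm = 3728.70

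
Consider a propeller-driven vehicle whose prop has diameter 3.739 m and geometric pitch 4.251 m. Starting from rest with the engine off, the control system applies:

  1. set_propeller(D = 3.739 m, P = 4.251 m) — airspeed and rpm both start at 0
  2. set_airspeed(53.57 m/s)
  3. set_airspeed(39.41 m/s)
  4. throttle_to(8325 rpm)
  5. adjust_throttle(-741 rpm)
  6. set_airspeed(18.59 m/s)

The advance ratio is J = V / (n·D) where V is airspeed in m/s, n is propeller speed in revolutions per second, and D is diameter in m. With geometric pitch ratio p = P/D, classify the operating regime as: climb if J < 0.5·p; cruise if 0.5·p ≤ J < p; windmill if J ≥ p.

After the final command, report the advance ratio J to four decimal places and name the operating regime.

J = 0.0393, regime = climb

set_propeller: D = 3.739 m, P = 4.251 m (p = P/D = 1.136935); state ← (V=0, rpm=0)
set_airspeed(53.57): V ← 53.57 m/s
set_airspeed(39.41): V ← 39.41 m/s
throttle_to(8325): rpm ← 8325
adjust_throttle(-741): rpm ← 8325 -741 = 7584
set_airspeed(18.59): V ← 18.59 m/s
final state: V = 18.59 m/s, rpm = 7584 → n = rpm/60 = 126.400000 rev/s
J = V / (n·D) = 18.59 / (126.400000 × 3.739) = 0.039335
regime bands: climb J<0.5685 | cruise [0.5685, 1.1369) | windmill J≥1.1369
J = 0.0393 → climb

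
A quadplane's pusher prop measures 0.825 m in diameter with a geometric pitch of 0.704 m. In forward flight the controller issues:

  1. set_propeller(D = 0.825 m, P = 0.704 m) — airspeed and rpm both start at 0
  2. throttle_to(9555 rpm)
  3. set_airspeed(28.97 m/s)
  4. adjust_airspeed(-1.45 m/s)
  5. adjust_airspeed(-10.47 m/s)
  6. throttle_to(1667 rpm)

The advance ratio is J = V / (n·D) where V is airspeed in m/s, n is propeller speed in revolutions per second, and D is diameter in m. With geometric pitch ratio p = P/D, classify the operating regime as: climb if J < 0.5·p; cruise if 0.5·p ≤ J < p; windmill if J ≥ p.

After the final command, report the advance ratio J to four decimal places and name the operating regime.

set_propeller: D = 0.825 m, P = 0.704 m (p = P/D = 0.853333); state ← (V=0, rpm=0)
throttle_to(9555): rpm ← 9555
set_airspeed(28.97): V ← 28.97 m/s
adjust_airspeed(-1.45): V ← 28.97 -1.45 = 27.52 m/s
adjust_airspeed(-10.47): V ← 27.52 -10.47 = 17.05 m/s
throttle_to(1667): rpm ← 1667
final state: V = 17.05 m/s, rpm = 1667 → n = rpm/60 = 27.783333 rev/s
J = V / (n·D) = 17.05 / (27.783333 × 0.825) = 0.743851
regime bands: climb J<0.4267 | cruise [0.4267, 0.8533) | windmill J≥0.8533
J = 0.7439 → cruise

J = 0.7439, regime = cruise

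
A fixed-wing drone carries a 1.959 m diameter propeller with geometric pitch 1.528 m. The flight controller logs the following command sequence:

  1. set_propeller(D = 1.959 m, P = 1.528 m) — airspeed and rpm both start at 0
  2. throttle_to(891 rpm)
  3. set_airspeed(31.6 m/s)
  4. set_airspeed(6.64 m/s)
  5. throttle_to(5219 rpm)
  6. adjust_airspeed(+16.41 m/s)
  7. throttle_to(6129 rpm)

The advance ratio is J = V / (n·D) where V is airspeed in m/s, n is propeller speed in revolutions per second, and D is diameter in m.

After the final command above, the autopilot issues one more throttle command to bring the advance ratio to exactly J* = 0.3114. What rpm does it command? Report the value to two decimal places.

rpm = 2267.09

set_propeller: D = 1.959 m, P = 1.528 m (p = P/D = 0.779990); state ← (V=0, rpm=0)
throttle_to(891): rpm ← 891
set_airspeed(31.6): V ← 31.6 m/s
set_airspeed(6.64): V ← 6.64 m/s
throttle_to(5219): rpm ← 5219
adjust_airspeed(+16.41): V ← 6.64 +16.41 = 23.05 m/s
throttle_to(6129): rpm ← 6129
final state: V = 23.05 m/s, rpm = 6129 → n = rpm/60 = 102.150000 rev/s
target J* = 0.3114; solve J* = V/(n·D) for n: n = V/(J*·D) = 23.05/(0.3114 × 1.959) = 37.784866 rev/s
rpm = 60·n = 2267.091955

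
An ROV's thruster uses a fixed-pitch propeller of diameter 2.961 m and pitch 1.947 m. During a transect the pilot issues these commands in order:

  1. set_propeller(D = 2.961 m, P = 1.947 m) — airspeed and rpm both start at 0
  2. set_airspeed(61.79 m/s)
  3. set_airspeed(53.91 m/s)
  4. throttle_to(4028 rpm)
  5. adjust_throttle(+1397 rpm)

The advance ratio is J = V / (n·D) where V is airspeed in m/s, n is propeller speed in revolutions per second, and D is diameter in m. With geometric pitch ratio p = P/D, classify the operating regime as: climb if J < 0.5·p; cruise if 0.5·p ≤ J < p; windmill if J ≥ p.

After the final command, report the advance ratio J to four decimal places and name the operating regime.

set_propeller: D = 2.961 m, P = 1.947 m (p = P/D = 0.657548); state ← (V=0, rpm=0)
set_airspeed(61.79): V ← 61.79 m/s
set_airspeed(53.91): V ← 53.91 m/s
throttle_to(4028): rpm ← 4028
adjust_throttle(+1397): rpm ← 4028 +1397 = 5425
final state: V = 53.91 m/s, rpm = 5425 → n = rpm/60 = 90.416667 rev/s
J = V / (n·D) = 53.91 / (90.416667 × 2.961) = 0.201364
regime bands: climb J<0.3288 | cruise [0.3288, 0.6575) | windmill J≥0.6575
J = 0.2014 → climb

J = 0.2014, regime = climb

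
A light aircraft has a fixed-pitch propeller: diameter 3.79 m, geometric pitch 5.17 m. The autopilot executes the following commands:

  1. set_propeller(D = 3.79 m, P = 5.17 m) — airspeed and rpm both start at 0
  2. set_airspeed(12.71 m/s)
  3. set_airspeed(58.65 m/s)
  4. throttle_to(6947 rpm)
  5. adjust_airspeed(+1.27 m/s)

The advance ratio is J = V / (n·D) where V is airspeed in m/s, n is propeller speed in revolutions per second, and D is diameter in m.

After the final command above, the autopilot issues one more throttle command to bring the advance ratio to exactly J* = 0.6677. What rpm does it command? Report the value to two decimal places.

set_propeller: D = 3.79 m, P = 5.17 m (p = P/D = 1.364116); state ← (V=0, rpm=0)
set_airspeed(12.71): V ← 12.71 m/s
set_airspeed(58.65): V ← 58.65 m/s
throttle_to(6947): rpm ← 6947
adjust_airspeed(+1.27): V ← 58.65 +1.27 = 59.92 m/s
final state: V = 59.92 m/s, rpm = 6947 → n = rpm/60 = 115.783333 rev/s
target J* = 0.6677; solve J* = V/(n·D) for n: n = V/(J*·D) = 59.92/(0.6677 × 3.79) = 23.678338 rev/s
rpm = 60·n = 1420.700289

rpm = 1420.70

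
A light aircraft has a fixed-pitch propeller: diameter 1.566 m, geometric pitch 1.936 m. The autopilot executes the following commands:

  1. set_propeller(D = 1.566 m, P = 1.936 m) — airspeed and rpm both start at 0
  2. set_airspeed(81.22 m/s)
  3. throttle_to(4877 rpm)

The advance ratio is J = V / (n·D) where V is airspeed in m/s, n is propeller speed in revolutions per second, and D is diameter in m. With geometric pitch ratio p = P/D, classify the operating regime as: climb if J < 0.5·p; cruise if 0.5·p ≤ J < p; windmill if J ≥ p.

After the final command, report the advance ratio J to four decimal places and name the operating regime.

set_propeller: D = 1.566 m, P = 1.936 m (p = P/D = 1.236271); state ← (V=0, rpm=0)
set_airspeed(81.22): V ← 81.22 m/s
throttle_to(4877): rpm ← 4877
final state: V = 81.22 m/s, rpm = 4877 → n = rpm/60 = 81.283333 rev/s
J = V / (n·D) = 81.22 / (81.283333 × 1.566) = 0.638072
regime bands: climb J<0.6181 | cruise [0.6181, 1.2363) | windmill J≥1.2363
J = 0.6381 → cruise

J = 0.6381, regime = cruise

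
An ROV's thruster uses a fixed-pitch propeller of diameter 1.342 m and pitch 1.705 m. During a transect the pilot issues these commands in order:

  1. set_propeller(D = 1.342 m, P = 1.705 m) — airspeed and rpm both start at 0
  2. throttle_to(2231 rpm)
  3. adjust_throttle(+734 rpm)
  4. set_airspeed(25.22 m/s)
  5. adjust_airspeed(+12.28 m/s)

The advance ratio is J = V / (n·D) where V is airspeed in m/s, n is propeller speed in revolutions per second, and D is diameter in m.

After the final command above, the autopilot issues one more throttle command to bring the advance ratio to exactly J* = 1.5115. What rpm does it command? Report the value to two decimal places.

rpm = 1109.23

set_propeller: D = 1.342 m, P = 1.705 m (p = P/D = 1.270492); state ← (V=0, rpm=0)
throttle_to(2231): rpm ← 2231
adjust_throttle(+734): rpm ← 2231 +734 = 2965
set_airspeed(25.22): V ← 25.22 m/s
adjust_airspeed(+12.28): V ← 25.22 +12.28 = 37.5 m/s
final state: V = 37.5 m/s, rpm = 2965 → n = rpm/60 = 49.416667 rev/s
target J* = 1.5115; solve J* = V/(n·D) for n: n = V/(J*·D) = 37.5/(1.5115 × 1.342) = 18.487177 rev/s
rpm = 60·n = 1109.230623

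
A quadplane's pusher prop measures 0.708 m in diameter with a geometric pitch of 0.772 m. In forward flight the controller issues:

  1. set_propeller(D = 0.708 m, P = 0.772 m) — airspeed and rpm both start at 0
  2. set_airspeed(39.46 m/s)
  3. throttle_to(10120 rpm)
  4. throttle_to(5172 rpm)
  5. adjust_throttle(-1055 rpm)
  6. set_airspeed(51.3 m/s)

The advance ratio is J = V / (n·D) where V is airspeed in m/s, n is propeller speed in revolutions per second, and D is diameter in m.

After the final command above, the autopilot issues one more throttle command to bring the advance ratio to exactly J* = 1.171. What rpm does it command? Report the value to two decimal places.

rpm = 3712.60

set_propeller: D = 0.708 m, P = 0.772 m (p = P/D = 1.090395); state ← (V=0, rpm=0)
set_airspeed(39.46): V ← 39.46 m/s
throttle_to(10120): rpm ← 10120
throttle_to(5172): rpm ← 5172
adjust_throttle(-1055): rpm ← 5172 -1055 = 4117
set_airspeed(51.3): V ← 51.3 m/s
final state: V = 51.3 m/s, rpm = 4117 → n = rpm/60 = 68.616667 rev/s
target J* = 1.171; solve J* = V/(n·D) for n: n = V/(J*·D) = 51.3/(1.171 × 0.708) = 61.876710 rev/s
rpm = 60·n = 3712.602585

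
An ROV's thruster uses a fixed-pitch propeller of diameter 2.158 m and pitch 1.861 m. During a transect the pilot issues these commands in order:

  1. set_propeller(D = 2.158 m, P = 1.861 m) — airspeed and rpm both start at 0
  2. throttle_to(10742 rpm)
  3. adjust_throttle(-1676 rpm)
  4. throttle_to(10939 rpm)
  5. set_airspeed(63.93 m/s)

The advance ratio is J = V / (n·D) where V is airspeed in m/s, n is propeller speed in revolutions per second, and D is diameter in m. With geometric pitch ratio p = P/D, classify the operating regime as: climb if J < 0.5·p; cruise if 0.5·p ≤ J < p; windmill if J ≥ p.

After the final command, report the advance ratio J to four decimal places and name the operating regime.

J = 0.1625, regime = climb

set_propeller: D = 2.158 m, P = 1.861 m (p = P/D = 0.862373); state ← (V=0, rpm=0)
throttle_to(10742): rpm ← 10742
adjust_throttle(-1676): rpm ← 10742 -1676 = 9066
throttle_to(10939): rpm ← 10939
set_airspeed(63.93): V ← 63.93 m/s
final state: V = 63.93 m/s, rpm = 10939 → n = rpm/60 = 182.316667 rev/s
J = V / (n·D) = 63.93 / (182.316667 × 2.158) = 0.162490
regime bands: climb J<0.4312 | cruise [0.4312, 0.8624) | windmill J≥0.8624
J = 0.1625 → climb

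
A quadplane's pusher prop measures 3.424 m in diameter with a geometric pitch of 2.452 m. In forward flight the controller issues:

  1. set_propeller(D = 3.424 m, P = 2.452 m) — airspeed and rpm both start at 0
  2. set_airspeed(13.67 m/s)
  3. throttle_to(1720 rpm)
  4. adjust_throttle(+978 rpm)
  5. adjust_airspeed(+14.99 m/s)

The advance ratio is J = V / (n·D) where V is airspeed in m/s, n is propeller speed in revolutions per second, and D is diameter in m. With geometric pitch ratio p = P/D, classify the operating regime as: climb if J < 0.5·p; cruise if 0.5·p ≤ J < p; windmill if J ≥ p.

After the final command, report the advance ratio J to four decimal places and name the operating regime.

J = 0.1861, regime = climb

set_propeller: D = 3.424 m, P = 2.452 m (p = P/D = 0.716121); state ← (V=0, rpm=0)
set_airspeed(13.67): V ← 13.67 m/s
throttle_to(1720): rpm ← 1720
adjust_throttle(+978): rpm ← 1720 +978 = 2698
adjust_airspeed(+14.99): V ← 13.67 +14.99 = 28.66 m/s
final state: V = 28.66 m/s, rpm = 2698 → n = rpm/60 = 44.966667 rev/s
J = V / (n·D) = 28.66 / (44.966667 × 3.424) = 0.186145
regime bands: climb J<0.3581 | cruise [0.3581, 0.7161) | windmill J≥0.7161
J = 0.1861 → climb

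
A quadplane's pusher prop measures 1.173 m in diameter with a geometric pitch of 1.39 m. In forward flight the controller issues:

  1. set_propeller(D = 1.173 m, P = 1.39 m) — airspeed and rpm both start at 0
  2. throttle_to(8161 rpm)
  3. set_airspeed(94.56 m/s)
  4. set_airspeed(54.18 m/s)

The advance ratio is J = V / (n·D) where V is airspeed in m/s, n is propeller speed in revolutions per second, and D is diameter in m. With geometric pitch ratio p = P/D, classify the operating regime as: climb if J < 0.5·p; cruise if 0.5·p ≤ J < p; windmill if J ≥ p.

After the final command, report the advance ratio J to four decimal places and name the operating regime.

J = 0.3396, regime = climb

set_propeller: D = 1.173 m, P = 1.39 m (p = P/D = 1.184996); state ← (V=0, rpm=0)
throttle_to(8161): rpm ← 8161
set_airspeed(94.56): V ← 94.56 m/s
set_airspeed(54.18): V ← 54.18 m/s
final state: V = 54.18 m/s, rpm = 8161 → n = rpm/60 = 136.016667 rev/s
J = V / (n·D) = 54.18 / (136.016667 × 1.173) = 0.339585
regime bands: climb J<0.5925 | cruise [0.5925, 1.1850) | windmill J≥1.1850
J = 0.3396 → climb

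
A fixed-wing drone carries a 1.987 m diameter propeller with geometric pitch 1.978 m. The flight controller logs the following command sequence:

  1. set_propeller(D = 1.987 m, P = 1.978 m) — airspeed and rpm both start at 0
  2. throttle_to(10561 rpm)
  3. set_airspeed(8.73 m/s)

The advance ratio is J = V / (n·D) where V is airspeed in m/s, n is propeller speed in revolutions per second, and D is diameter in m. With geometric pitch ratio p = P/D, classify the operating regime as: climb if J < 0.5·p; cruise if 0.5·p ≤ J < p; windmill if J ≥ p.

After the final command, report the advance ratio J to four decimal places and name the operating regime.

set_propeller: D = 1.987 m, P = 1.978 m (p = P/D = 0.995471); state ← (V=0, rpm=0)
throttle_to(10561): rpm ← 10561
set_airspeed(8.73): V ← 8.73 m/s
final state: V = 8.73 m/s, rpm = 10561 → n = rpm/60 = 176.016667 rev/s
J = V / (n·D) = 8.73 / (176.016667 × 1.987) = 0.024961
regime bands: climb J<0.4977 | cruise [0.4977, 0.9955) | windmill J≥0.9955
J = 0.0250 → climb

J = 0.0250, regime = climb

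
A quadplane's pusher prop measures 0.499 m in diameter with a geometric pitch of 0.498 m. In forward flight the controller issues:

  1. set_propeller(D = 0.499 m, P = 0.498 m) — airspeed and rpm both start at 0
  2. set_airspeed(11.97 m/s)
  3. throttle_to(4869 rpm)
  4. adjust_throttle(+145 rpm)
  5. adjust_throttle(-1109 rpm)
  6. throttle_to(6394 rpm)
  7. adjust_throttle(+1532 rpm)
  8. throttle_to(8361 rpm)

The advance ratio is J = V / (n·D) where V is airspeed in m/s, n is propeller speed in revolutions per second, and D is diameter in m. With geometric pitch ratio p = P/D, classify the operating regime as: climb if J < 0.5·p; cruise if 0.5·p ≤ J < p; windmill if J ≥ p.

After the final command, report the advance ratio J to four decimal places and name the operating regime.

set_propeller: D = 0.499 m, P = 0.498 m (p = P/D = 0.997996); state ← (V=0, rpm=0)
set_airspeed(11.97): V ← 11.97 m/s
throttle_to(4869): rpm ← 4869
adjust_throttle(+145): rpm ← 4869 +145 = 5014
adjust_throttle(-1109): rpm ← 5014 -1109 = 3905
throttle_to(6394): rpm ← 6394
adjust_throttle(+1532): rpm ← 6394 +1532 = 7926
throttle_to(8361): rpm ← 8361
final state: V = 11.97 m/s, rpm = 8361 → n = rpm/60 = 139.350000 rev/s
J = V / (n·D) = 11.97 / (139.350000 × 0.499) = 0.172142
regime bands: climb J<0.4990 | cruise [0.4990, 0.9980) | windmill J≥0.9980
J = 0.1721 → climb

J = 0.1721, regime = climb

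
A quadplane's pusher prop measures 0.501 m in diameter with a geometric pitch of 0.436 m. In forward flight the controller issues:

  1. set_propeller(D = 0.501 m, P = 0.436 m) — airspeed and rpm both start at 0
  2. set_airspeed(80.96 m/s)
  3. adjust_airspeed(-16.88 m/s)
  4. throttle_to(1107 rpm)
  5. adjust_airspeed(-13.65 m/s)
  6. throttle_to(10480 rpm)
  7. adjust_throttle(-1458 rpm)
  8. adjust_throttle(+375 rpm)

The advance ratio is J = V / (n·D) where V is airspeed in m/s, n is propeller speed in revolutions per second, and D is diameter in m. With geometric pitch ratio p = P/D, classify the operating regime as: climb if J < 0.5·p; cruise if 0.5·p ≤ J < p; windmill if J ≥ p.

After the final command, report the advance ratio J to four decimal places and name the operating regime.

set_propeller: D = 0.501 m, P = 0.436 m (p = P/D = 0.870259); state ← (V=0, rpm=0)
set_airspeed(80.96): V ← 80.96 m/s
adjust_airspeed(-16.88): V ← 80.96 -16.88 = 64.08 m/s
throttle_to(1107): rpm ← 1107
adjust_airspeed(-13.65): V ← 64.08 -13.65 = 50.43 m/s
throttle_to(10480): rpm ← 10480
adjust_throttle(-1458): rpm ← 10480 -1458 = 9022
adjust_throttle(+375): rpm ← 9022 +375 = 9397
final state: V = 50.43 m/s, rpm = 9397 → n = rpm/60 = 156.616667 rev/s
J = V / (n·D) = 50.43 / (156.616667 × 0.501) = 0.642707
regime bands: climb J<0.4351 | cruise [0.4351, 0.8703) | windmill J≥0.8703
J = 0.6427 → cruise

J = 0.6427, regime = cruise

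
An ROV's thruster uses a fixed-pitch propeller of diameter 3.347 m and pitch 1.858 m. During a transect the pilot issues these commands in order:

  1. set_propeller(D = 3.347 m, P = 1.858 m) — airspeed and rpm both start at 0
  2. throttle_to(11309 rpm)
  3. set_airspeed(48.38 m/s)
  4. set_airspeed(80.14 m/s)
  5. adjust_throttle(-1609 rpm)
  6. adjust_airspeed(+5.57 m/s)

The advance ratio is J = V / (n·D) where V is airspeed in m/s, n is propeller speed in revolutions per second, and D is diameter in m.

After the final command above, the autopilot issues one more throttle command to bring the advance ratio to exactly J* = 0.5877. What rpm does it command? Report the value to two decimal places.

rpm = 2614.40

set_propeller: D = 3.347 m, P = 1.858 m (p = P/D = 0.555124); state ← (V=0, rpm=0)
throttle_to(11309): rpm ← 11309
set_airspeed(48.38): V ← 48.38 m/s
set_airspeed(80.14): V ← 80.14 m/s
adjust_throttle(-1609): rpm ← 11309 -1609 = 9700
adjust_airspeed(+5.57): V ← 80.14 +5.57 = 85.71 m/s
final state: V = 85.71 m/s, rpm = 9700 → n = rpm/60 = 161.666667 rev/s
target J* = 0.5877; solve J* = V/(n·D) for n: n = V/(J*·D) = 85.71/(0.5877 × 3.347) = 43.573264 rev/s
rpm = 60·n = 2614.395832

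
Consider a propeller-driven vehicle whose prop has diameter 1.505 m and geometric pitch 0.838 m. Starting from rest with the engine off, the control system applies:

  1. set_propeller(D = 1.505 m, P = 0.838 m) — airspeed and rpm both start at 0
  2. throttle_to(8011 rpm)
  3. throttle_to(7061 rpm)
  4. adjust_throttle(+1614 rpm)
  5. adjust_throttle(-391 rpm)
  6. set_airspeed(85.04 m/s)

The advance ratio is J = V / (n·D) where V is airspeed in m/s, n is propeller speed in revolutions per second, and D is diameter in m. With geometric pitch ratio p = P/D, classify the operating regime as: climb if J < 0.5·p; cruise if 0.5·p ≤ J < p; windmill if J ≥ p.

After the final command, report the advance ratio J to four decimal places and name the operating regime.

J = 0.4093, regime = cruise

set_propeller: D = 1.505 m, P = 0.838 m (p = P/D = 0.556811); state ← (V=0, rpm=0)
throttle_to(8011): rpm ← 8011
throttle_to(7061): rpm ← 7061
adjust_throttle(+1614): rpm ← 7061 +1614 = 8675
adjust_throttle(-391): rpm ← 8675 -391 = 8284
set_airspeed(85.04): V ← 85.04 m/s
final state: V = 85.04 m/s, rpm = 8284 → n = rpm/60 = 138.066667 rev/s
J = V / (n·D) = 85.04 / (138.066667 × 1.505) = 0.409259
regime bands: climb J<0.2784 | cruise [0.2784, 0.5568) | windmill J≥0.5568
J = 0.4093 → cruise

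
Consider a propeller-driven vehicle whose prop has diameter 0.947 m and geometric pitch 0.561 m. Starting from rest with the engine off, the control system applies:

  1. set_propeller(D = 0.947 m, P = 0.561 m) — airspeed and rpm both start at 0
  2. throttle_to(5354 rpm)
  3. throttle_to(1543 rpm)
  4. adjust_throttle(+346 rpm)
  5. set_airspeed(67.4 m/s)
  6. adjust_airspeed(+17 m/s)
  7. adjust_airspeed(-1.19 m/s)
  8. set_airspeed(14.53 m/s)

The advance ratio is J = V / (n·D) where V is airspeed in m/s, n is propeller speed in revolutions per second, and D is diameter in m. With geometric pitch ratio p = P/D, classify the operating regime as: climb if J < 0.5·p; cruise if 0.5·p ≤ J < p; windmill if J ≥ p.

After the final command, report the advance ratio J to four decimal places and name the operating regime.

set_propeller: D = 0.947 m, P = 0.561 m (p = P/D = 0.592397); state ← (V=0, rpm=0)
throttle_to(5354): rpm ← 5354
throttle_to(1543): rpm ← 1543
adjust_throttle(+346): rpm ← 1543 +346 = 1889
set_airspeed(67.4): V ← 67.4 m/s
adjust_airspeed(+17): V ← 67.4 +17 = 84.4 m/s
adjust_airspeed(-1.19): V ← 84.4 -1.19 = 83.21 m/s
set_airspeed(14.53): V ← 14.53 m/s
final state: V = 14.53 m/s, rpm = 1889 → n = rpm/60 = 31.483333 rev/s
J = V / (n·D) = 14.53 / (31.483333 × 0.947) = 0.487343
regime bands: climb J<0.2962 | cruise [0.2962, 0.5924) | windmill J≥0.5924
J = 0.4873 → cruise

J = 0.4873, regime = cruise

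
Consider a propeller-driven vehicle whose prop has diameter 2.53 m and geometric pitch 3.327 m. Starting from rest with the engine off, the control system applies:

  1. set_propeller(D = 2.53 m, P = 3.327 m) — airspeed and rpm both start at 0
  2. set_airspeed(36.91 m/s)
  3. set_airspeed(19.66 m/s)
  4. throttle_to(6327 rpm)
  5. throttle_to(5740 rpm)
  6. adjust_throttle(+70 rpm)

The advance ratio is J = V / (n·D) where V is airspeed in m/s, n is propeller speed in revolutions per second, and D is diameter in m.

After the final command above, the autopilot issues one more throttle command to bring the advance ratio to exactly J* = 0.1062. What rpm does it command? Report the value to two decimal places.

set_propeller: D = 2.53 m, P = 3.327 m (p = P/D = 1.315020); state ← (V=0, rpm=0)
set_airspeed(36.91): V ← 36.91 m/s
set_airspeed(19.66): V ← 19.66 m/s
throttle_to(6327): rpm ← 6327
throttle_to(5740): rpm ← 5740
adjust_throttle(+70): rpm ← 5740 +70 = 5810
final state: V = 19.66 m/s, rpm = 5810 → n = rpm/60 = 96.833333 rev/s
target J* = 0.1062; solve J* = V/(n·D) for n: n = V/(J*·D) = 19.66/(0.1062 × 2.53) = 73.170913 rev/s
rpm = 60·n = 4390.254796

rpm = 4390.25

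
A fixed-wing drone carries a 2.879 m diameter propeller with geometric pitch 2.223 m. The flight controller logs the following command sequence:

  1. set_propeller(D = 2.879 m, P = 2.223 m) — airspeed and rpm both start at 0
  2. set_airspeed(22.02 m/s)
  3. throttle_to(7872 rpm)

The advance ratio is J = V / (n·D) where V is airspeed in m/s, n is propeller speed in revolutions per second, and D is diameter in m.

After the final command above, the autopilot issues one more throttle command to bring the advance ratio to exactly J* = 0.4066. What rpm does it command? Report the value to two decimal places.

set_propeller: D = 2.879 m, P = 2.223 m (p = P/D = 0.772143); state ← (V=0, rpm=0)
set_airspeed(22.02): V ← 22.02 m/s
throttle_to(7872): rpm ← 7872
final state: V = 22.02 m/s, rpm = 7872 → n = rpm/60 = 131.200000 rev/s
target J* = 0.4066; solve J* = V/(n·D) for n: n = V/(J*·D) = 22.02/(0.4066 × 2.879) = 18.810844 rev/s
rpm = 60·n = 1128.650624

rpm = 1128.65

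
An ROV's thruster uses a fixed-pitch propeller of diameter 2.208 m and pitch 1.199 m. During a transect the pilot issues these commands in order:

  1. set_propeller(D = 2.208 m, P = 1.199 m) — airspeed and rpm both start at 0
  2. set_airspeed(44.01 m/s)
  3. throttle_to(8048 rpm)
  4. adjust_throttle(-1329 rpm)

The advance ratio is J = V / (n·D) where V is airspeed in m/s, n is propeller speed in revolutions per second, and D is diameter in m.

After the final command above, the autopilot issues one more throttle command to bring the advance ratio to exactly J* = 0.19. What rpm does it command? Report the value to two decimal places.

set_propeller: D = 2.208 m, P = 1.199 m (p = P/D = 0.543025); state ← (V=0, rpm=0)
set_airspeed(44.01): V ← 44.01 m/s
throttle_to(8048): rpm ← 8048
adjust_throttle(-1329): rpm ← 8048 -1329 = 6719
final state: V = 44.01 m/s, rpm = 6719 → n = rpm/60 = 111.983333 rev/s
target J* = 0.19; solve J* = V/(n·D) for n: n = V/(J*·D) = 44.01/(0.19 × 2.208) = 104.905606 rev/s
rpm = 60·n = 6294.336384

rpm = 6294.34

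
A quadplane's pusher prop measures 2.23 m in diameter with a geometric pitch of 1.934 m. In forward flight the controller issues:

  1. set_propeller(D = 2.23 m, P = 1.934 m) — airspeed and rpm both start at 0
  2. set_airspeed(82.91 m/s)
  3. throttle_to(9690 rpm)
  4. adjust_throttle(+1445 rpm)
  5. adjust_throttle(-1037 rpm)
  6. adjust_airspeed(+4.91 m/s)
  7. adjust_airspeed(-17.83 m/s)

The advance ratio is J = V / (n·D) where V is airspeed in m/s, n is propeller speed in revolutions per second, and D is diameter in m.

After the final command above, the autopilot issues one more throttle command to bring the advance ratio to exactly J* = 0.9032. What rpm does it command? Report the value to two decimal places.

rpm = 2084.96

set_propeller: D = 2.23 m, P = 1.934 m (p = P/D = 0.867265); state ← (V=0, rpm=0)
set_airspeed(82.91): V ← 82.91 m/s
throttle_to(9690): rpm ← 9690
adjust_throttle(+1445): rpm ← 9690 +1445 = 11135
adjust_throttle(-1037): rpm ← 11135 -1037 = 10098
adjust_airspeed(+4.91): V ← 82.91 +4.91 = 87.82 m/s
adjust_airspeed(-17.83): V ← 87.82 -17.83 = 69.99 m/s
final state: V = 69.99 m/s, rpm = 10098 → n = rpm/60 = 168.300000 rev/s
target J* = 0.9032; solve J* = V/(n·D) for n: n = V/(J*·D) = 69.99/(0.9032 × 2.23) = 34.749391 rev/s
rpm = 60·n = 2084.963478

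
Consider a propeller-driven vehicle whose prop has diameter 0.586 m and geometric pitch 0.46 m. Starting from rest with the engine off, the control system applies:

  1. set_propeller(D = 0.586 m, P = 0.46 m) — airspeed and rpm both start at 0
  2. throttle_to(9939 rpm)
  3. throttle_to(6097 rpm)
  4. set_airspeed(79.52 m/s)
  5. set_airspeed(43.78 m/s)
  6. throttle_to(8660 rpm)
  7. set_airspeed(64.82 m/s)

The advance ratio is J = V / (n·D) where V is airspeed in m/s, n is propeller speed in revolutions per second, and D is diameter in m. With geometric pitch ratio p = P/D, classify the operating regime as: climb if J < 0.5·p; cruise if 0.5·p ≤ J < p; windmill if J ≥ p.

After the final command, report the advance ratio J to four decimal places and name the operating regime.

J = 0.7664, regime = cruise

set_propeller: D = 0.586 m, P = 0.46 m (p = P/D = 0.784983); state ← (V=0, rpm=0)
throttle_to(9939): rpm ← 9939
throttle_to(6097): rpm ← 6097
set_airspeed(79.52): V ← 79.52 m/s
set_airspeed(43.78): V ← 43.78 m/s
throttle_to(8660): rpm ← 8660
set_airspeed(64.82): V ← 64.82 m/s
final state: V = 64.82 m/s, rpm = 8660 → n = rpm/60 = 144.333333 rev/s
J = V / (n·D) = 64.82 / (144.333333 × 0.586) = 0.766381
regime bands: climb J<0.3925 | cruise [0.3925, 0.7850) | windmill J≥0.7850
J = 0.7664 → cruise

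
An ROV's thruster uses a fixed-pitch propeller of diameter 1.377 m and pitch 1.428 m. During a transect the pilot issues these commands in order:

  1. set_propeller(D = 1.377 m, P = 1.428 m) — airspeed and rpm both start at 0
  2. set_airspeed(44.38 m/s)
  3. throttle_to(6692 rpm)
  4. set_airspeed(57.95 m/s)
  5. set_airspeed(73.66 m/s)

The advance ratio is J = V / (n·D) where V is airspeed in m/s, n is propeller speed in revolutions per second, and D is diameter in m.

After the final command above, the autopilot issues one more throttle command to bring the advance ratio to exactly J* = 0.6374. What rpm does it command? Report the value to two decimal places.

set_propeller: D = 1.377 m, P = 1.428 m (p = P/D = 1.037037); state ← (V=0, rpm=0)
set_airspeed(44.38): V ← 44.38 m/s
throttle_to(6692): rpm ← 6692
set_airspeed(57.95): V ← 57.95 m/s
set_airspeed(73.66): V ← 73.66 m/s
final state: V = 73.66 m/s, rpm = 6692 → n = rpm/60 = 111.533333 rev/s
target J* = 0.6374; solve J* = V/(n·D) for n: n = V/(J*·D) = 73.66/(0.6374 × 1.377) = 83.923911 rev/s
rpm = 60·n = 5035.434667

rpm = 5035.43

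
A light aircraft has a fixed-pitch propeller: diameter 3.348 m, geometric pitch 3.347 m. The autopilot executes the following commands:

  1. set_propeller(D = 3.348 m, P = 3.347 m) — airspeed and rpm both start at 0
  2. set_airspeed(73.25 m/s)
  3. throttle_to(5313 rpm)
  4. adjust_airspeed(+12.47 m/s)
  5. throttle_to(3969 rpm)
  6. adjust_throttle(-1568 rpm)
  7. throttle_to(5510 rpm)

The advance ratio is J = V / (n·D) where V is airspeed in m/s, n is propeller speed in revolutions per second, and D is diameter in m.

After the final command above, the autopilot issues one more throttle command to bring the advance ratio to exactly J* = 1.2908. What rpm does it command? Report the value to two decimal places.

rpm = 1190.12

set_propeller: D = 3.348 m, P = 3.347 m (p = P/D = 0.999701); state ← (V=0, rpm=0)
set_airspeed(73.25): V ← 73.25 m/s
throttle_to(5313): rpm ← 5313
adjust_airspeed(+12.47): V ← 73.25 +12.47 = 85.72 m/s
throttle_to(3969): rpm ← 3969
adjust_throttle(-1568): rpm ← 3969 -1568 = 2401
throttle_to(5510): rpm ← 5510
final state: V = 85.72 m/s, rpm = 5510 → n = rpm/60 = 91.833333 rev/s
target J* = 1.2908; solve J* = V/(n·D) for n: n = V/(J*·D) = 85.72/(1.2908 × 3.348) = 19.835254 rev/s
rpm = 60·n = 1190.115213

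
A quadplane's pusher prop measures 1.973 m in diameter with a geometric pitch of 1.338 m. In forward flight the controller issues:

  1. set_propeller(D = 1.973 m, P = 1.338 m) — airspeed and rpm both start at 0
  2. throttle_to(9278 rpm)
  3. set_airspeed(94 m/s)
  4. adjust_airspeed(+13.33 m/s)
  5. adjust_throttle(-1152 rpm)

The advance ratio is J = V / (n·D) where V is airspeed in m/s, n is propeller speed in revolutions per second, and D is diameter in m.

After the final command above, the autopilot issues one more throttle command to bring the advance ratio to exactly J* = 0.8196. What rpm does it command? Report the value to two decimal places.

set_propeller: D = 1.973 m, P = 1.338 m (p = P/D = 0.678155); state ← (V=0, rpm=0)
throttle_to(9278): rpm ← 9278
set_airspeed(94): V ← 94 m/s
adjust_airspeed(+13.33): V ← 94 +13.33 = 107.33 m/s
adjust_throttle(-1152): rpm ← 9278 -1152 = 8126
final state: V = 107.33 m/s, rpm = 8126 → n = rpm/60 = 135.433333 rev/s
target J* = 0.8196; solve J* = V/(n·D) for n: n = V/(J*·D) = 107.33/(0.8196 × 1.973) = 66.373099 rev/s
rpm = 60·n = 3982.385929

rpm = 3982.39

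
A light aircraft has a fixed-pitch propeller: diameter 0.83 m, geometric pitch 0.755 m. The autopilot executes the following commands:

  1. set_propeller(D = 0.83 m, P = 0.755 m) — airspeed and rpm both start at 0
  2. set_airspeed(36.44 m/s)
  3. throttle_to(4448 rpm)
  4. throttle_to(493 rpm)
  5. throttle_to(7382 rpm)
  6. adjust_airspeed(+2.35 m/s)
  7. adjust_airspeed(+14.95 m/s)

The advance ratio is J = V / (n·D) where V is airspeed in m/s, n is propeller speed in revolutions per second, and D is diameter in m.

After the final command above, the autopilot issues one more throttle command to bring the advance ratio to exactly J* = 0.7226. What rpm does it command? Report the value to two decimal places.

set_propeller: D = 0.83 m, P = 0.755 m (p = P/D = 0.909639); state ← (V=0, rpm=0)
set_airspeed(36.44): V ← 36.44 m/s
throttle_to(4448): rpm ← 4448
throttle_to(493): rpm ← 493
throttle_to(7382): rpm ← 7382
adjust_airspeed(+2.35): V ← 36.44 +2.35 = 38.79 m/s
adjust_airspeed(+14.95): V ← 38.79 +14.95 = 53.74 m/s
final state: V = 53.74 m/s, rpm = 7382 → n = rpm/60 = 123.033333 rev/s
target J* = 0.7226; solve J* = V/(n·D) for n: n = V/(J*·D) = 53.74/(0.7226 × 0.83) = 89.602806 rev/s
rpm = 60·n = 5376.168388

rpm = 5376.17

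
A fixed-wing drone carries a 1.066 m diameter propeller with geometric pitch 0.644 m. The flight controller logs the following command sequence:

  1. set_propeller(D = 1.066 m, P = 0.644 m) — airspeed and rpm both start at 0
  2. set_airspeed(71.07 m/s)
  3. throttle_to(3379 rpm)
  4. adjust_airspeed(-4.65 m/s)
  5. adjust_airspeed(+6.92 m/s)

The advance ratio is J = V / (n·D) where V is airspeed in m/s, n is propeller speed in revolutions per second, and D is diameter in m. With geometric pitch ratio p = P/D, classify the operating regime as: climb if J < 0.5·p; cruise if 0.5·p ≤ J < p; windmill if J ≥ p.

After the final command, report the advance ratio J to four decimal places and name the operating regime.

J = 1.2216, regime = windmill

set_propeller: D = 1.066 m, P = 0.644 m (p = P/D = 0.604128); state ← (V=0, rpm=0)
set_airspeed(71.07): V ← 71.07 m/s
throttle_to(3379): rpm ← 3379
adjust_airspeed(-4.65): V ← 71.07 -4.65 = 66.42 m/s
adjust_airspeed(+6.92): V ← 66.42 +6.92 = 73.34 m/s
final state: V = 73.34 m/s, rpm = 3379 → n = rpm/60 = 56.316667 rev/s
J = V / (n·D) = 73.34 / (56.316667 × 1.066) = 1.221650
regime bands: climb J<0.3021 | cruise [0.3021, 0.6041) | windmill J≥0.6041
J = 1.2216 → windmill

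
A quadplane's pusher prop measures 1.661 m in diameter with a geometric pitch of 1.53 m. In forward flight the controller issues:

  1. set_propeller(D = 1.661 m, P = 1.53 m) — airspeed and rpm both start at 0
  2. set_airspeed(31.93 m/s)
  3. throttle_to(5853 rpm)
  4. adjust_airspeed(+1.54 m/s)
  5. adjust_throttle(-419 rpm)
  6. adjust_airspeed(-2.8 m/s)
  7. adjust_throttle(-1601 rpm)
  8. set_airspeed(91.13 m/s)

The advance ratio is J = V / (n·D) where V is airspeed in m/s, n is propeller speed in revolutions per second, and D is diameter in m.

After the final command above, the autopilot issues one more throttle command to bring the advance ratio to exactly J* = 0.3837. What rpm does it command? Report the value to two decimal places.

rpm = 8579.29

set_propeller: D = 1.661 m, P = 1.53 m (p = P/D = 0.921132); state ← (V=0, rpm=0)
set_airspeed(31.93): V ← 31.93 m/s
throttle_to(5853): rpm ← 5853
adjust_airspeed(+1.54): V ← 31.93 +1.54 = 33.47 m/s
adjust_throttle(-419): rpm ← 5853 -419 = 5434
adjust_airspeed(-2.8): V ← 33.47 -2.8 = 30.67 m/s
adjust_throttle(-1601): rpm ← 5434 -1601 = 3833
set_airspeed(91.13): V ← 91.13 m/s
final state: V = 91.13 m/s, rpm = 3833 → n = rpm/60 = 63.883333 rev/s
target J* = 0.3837; solve J* = V/(n·D) for n: n = V/(J*·D) = 91.13/(0.3837 × 1.661) = 142.988114 rev/s
rpm = 60·n = 8579.286854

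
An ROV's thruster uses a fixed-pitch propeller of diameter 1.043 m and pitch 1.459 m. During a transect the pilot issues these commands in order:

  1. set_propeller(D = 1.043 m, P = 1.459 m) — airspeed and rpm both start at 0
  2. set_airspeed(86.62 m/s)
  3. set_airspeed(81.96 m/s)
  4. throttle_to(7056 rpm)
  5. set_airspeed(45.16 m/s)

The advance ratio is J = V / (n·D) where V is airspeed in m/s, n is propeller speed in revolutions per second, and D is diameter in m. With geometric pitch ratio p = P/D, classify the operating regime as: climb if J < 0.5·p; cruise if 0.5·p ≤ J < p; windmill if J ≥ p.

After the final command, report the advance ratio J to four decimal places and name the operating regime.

set_propeller: D = 1.043 m, P = 1.459 m (p = P/D = 1.398849); state ← (V=0, rpm=0)
set_airspeed(86.62): V ← 86.62 m/s
set_airspeed(81.96): V ← 81.96 m/s
throttle_to(7056): rpm ← 7056
set_airspeed(45.16): V ← 45.16 m/s
final state: V = 45.16 m/s, rpm = 7056 → n = rpm/60 = 117.600000 rev/s
J = V / (n·D) = 45.16 / (117.600000 × 1.043) = 0.368182
regime bands: climb J<0.6994 | cruise [0.6994, 1.3988) | windmill J≥1.3988
J = 0.3682 → climb

J = 0.3682, regime = climb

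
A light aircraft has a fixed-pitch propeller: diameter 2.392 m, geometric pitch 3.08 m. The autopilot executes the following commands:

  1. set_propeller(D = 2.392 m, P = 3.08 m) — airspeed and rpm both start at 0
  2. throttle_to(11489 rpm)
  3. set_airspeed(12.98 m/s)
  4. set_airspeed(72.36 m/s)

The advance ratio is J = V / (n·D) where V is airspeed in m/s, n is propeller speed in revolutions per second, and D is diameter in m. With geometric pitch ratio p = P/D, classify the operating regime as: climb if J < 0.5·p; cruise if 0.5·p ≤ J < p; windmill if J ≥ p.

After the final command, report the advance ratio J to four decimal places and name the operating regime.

set_propeller: D = 2.392 m, P = 3.08 m (p = P/D = 1.287625); state ← (V=0, rpm=0)
throttle_to(11489): rpm ← 11489
set_airspeed(12.98): V ← 12.98 m/s
set_airspeed(72.36): V ← 72.36 m/s
final state: V = 72.36 m/s, rpm = 11489 → n = rpm/60 = 191.483333 rev/s
J = V / (n·D) = 72.36 / (191.483333 × 2.392) = 0.157982
regime bands: climb J<0.6438 | cruise [0.6438, 1.2876) | windmill J≥1.2876
J = 0.1580 → climb

J = 0.1580, regime = climb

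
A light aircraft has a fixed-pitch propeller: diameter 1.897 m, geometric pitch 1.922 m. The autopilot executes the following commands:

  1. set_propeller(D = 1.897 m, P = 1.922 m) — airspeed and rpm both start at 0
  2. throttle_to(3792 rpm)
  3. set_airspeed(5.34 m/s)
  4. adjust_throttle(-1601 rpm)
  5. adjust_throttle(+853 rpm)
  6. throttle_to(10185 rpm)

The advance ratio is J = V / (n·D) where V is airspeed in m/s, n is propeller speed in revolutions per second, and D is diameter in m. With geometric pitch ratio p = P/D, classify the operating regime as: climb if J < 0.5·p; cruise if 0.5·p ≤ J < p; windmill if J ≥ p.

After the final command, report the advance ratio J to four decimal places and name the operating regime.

set_propeller: D = 1.897 m, P = 1.922 m (p = P/D = 1.013179); state ← (V=0, rpm=0)
throttle_to(3792): rpm ← 3792
set_airspeed(5.34): V ← 5.34 m/s
adjust_throttle(-1601): rpm ← 3792 -1601 = 2191
adjust_throttle(+853): rpm ← 2191 +853 = 3044
throttle_to(10185): rpm ← 10185
final state: V = 5.34 m/s, rpm = 10185 → n = rpm/60 = 169.750000 rev/s
J = V / (n·D) = 5.34 / (169.750000 × 1.897) = 0.016583
regime bands: climb J<0.5066 | cruise [0.5066, 1.0132) | windmill J≥1.0132
J = 0.0166 → climb

J = 0.0166, regime = climb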